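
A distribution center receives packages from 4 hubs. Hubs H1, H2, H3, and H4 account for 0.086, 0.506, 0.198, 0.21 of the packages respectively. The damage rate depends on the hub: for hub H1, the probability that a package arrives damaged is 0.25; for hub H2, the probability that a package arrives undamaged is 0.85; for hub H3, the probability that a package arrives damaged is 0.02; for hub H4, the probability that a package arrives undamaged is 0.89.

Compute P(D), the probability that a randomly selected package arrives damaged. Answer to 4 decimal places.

0.1245

P(D|H2) = 1 − 0.85 = 0.15.
P(D|H4) = 1 − 0.89 = 0.11.
Summing over the partition,
P(D) = P(D|H1)·P(H1) + P(D|H2)·P(H2) + P(D|H3)·P(H3) + P(D|H4)·P(H4)
      = 0.25·0.086 + 0.15·0.506 + 0.02·0.198 + 0.11·0.21
      = 0.0215 + 0.0759 + 0.00396 + 0.0231 = 0.12446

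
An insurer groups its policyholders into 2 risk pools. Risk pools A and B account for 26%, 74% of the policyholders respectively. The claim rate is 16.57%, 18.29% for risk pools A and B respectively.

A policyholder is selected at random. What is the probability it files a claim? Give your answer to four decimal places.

P(C) = P(C|A)·P(A) + P(C|B)·P(B)
      = 0.1657·0.26 + 0.1829·0.74
      = 0.043082 + 0.135346 = 0.178428

P(C) ≈ 0.1784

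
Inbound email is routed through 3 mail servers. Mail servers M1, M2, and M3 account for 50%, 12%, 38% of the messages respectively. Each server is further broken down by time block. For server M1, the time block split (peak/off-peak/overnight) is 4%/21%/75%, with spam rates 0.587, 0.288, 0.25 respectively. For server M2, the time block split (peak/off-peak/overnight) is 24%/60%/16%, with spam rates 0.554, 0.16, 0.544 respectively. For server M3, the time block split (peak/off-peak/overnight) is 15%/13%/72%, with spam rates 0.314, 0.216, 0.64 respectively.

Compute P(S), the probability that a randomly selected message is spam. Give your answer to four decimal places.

P(S) ≈ 0.3773

P(S|M1) = 0.04·0.587 + 0.21·0.288 + 0.75·0.25 = 0.02348 + 0.06048 + 0.1875 = 0.27146
P(S|M2) = 0.24·0.554 + 0.6·0.16 + 0.16·0.544 = 0.13296 + 0.096 + 0.08704 = 0.316
P(S|M3) = 0.15·0.314 + 0.13·0.216 + 0.72·0.64 = 0.0471 + 0.02808 + 0.4608 = 0.53598
By total probability over the outer partition,
P(S) = 0.5·0.27146 + 0.12·0.316 + 0.38·0.53598
      = 0.13573 + 0.03792 + 0.2036724 = 0.3773224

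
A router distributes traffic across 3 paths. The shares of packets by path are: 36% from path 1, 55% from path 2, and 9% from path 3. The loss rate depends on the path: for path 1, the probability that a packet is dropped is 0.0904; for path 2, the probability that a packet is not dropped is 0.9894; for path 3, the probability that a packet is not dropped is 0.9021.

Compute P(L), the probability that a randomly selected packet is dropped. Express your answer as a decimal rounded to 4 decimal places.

0.0472

P(L|2) = 1 − 0.9894 = 0.0106.
P(L|3) = 1 − 0.9021 = 0.0979.
By the law of total probability,
P(L) = P(L|1)·P(1) + P(L|2)·P(2) + P(L|3)·P(3)
      = 0.0904·0.36 + 0.0106·0.55 + 0.0979·0.09
      = 0.032544 + 0.00583 + 0.008811 = 0.047185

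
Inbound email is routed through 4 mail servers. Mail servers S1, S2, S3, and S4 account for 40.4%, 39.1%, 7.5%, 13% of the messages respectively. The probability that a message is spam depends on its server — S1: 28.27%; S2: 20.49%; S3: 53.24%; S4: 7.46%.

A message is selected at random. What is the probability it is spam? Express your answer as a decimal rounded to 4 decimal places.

0.2440

P(S) = P(S|S1)·P(S1) + P(S|S2)·P(S2) + P(S|S3)·P(S3) + P(S|S4)·P(S4)
      = 0.2827·0.404 + 0.2049·0.391 + 0.5324·0.075 + 0.0746·0.13
      = 0.1142108 + 0.0801159 + 0.03993 + 0.009698 = 0.2439547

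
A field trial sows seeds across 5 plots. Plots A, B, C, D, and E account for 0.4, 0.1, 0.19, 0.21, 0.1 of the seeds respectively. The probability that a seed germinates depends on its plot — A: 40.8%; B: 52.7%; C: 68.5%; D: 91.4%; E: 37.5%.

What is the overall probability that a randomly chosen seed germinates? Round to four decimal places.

P(G) ≈ 0.5755

P(G) = P(G|A)·P(A) + P(G|B)·P(B) + P(G|C)·P(C) + P(G|D)·P(D) + P(G|E)·P(E)
      = 0.408·0.4 + 0.527·0.1 + 0.685·0.19 + 0.914·0.21 + 0.375·0.1
      = 0.1632 + 0.0527 + 0.13015 + 0.19194 + 0.0375 = 0.57549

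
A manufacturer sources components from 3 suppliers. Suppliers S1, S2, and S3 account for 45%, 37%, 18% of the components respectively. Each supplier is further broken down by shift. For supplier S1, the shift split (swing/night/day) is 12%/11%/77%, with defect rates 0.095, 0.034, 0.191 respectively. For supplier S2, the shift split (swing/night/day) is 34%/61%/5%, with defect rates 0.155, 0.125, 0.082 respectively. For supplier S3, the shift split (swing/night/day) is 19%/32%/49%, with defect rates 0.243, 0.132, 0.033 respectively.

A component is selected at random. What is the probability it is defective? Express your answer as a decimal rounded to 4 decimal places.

0.1410

P(D|S1) = 0.12·0.095 + 0.11·0.034 + 0.77·0.191 = 0.0114 + 0.00374 + 0.14707 = 0.16221
P(D|S2) = 0.34·0.155 + 0.61·0.125 + 0.05·0.082 = 0.0527 + 0.07625 + 0.0041 = 0.13305
P(D|S3) = 0.19·0.243 + 0.32·0.132 + 0.49·0.033 = 0.04617 + 0.04224 + 0.01617 = 0.10458
By total probability over the outer partition,
P(D) = 0.45·0.16221 + 0.37·0.13305 + 0.18·0.10458
      = 0.0729945 + 0.0492285 + 0.0188244 = 0.1410474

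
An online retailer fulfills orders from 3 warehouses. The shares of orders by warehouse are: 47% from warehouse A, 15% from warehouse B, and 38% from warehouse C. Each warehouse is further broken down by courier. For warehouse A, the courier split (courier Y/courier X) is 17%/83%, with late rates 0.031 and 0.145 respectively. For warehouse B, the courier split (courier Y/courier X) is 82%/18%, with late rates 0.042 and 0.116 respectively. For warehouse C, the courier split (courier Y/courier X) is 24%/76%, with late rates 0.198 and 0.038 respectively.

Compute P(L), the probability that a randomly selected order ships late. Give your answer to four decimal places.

0.0964

P(L|A) = 0.17·0.031 + 0.83·0.145 = 0.00527 + 0.12035 = 0.12562
P(L|B) = 0.82·0.042 + 0.18·0.116 = 0.03444 + 0.02088 = 0.05532
P(L|C) = 0.24·0.198 + 0.76·0.038 = 0.04752 + 0.02888 = 0.0764
Then overall,
P(L) = 0.47·0.12562 + 0.15·0.05532 + 0.38·0.0764
      = 0.0590414 + 0.008298 + 0.029032 = 0.0963714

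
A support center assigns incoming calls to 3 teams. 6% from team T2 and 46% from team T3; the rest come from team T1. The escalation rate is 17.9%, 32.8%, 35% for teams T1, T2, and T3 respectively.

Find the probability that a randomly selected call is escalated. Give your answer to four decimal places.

P(E) ≈ 0.2666

P(T1) = 1 − (0.06 + 0.46) = 0.48.
Using total probability over the partition,
P(E) = P(E|T1)·P(T1) + P(E|T2)·P(T2) + P(E|T3)·P(T3)
      = 0.179·0.48 + 0.328·0.06 + 0.35·0.46
      = 0.08592 + 0.01968 + 0.161 = 0.2666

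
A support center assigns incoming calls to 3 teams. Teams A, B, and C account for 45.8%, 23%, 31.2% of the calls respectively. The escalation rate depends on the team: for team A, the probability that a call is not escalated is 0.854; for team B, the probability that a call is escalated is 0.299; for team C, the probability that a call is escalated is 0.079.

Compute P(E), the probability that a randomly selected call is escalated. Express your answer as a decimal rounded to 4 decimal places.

P(E) ≈ 0.1603

P(E|A) = 1 − 0.854 = 0.146.
Using total probability over the partition,
P(E) = P(E|A)·P(A) + P(E|B)·P(B) + P(E|C)·P(C)
      = 0.146·0.458 + 0.299·0.23 + 0.079·0.312
      = 0.066868 + 0.06877 + 0.024648 = 0.160286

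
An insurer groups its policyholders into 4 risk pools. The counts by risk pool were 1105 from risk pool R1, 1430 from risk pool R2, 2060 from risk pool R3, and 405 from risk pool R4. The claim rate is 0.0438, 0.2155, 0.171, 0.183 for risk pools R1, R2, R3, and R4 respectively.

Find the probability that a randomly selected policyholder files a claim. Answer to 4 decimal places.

P(C) ≈ 0.1566

Total: 1105 + 1430 + 2060 + 405 = 5000.
P(R1) = 1105/5000 = 0.221. P(R2) = 1430/5000 = 0.286. P(R3) = 2060/5000 = 0.412. P(R4) = 405/5000 = 0.081.
P(C) = P(C|R1)·P(R1) + P(C|R2)·P(R2) + P(C|R3)·P(R3) + P(C|R4)·P(R4)
      = 0.0438·0.221 + 0.2155·0.286 + 0.171·0.412 + 0.183·0.081
      = 0.0096798 + 0.061633 + 0.070452 + 0.014823 = 0.1565878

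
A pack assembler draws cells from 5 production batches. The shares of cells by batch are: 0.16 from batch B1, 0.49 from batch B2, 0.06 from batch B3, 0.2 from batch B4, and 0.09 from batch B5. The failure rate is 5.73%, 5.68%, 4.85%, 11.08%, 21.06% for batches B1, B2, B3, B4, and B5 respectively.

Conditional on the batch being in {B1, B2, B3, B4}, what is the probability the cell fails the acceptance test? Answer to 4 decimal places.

0.0682

Let S = {B1, B2, B3, B4}.
P(S) = 0.16 + 0.49 + 0.06 + 0.2 = 0.91.
P(F ∩ S) = 0.0573·0.16 + 0.0568·0.49 + 0.0485·0.06 + 0.1108·0.2 = 0.009168 + 0.027832 + 0.00291 + 0.02216 = 0.06207.
P(F | S) = 0.06207 / 0.91 = 0.068209…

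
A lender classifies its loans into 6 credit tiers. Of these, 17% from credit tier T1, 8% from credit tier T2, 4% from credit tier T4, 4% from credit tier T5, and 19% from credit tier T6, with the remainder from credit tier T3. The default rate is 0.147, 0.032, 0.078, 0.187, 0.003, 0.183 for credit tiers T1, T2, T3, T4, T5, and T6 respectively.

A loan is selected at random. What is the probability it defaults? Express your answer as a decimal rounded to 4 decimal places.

P(T3) = 1 − (0.17 + 0.08 + 0.04 + 0.04 + 0.19) = 0.48.
P(D) = P(D|T1)·P(T1) + P(D|T2)·P(T2) + P(D|T3)·P(T3) + P(D|T4)·P(T4) + P(D|T5)·P(T5) + P(D|T6)·P(T6)
      = 0.147·0.17 + 0.032·0.08 + 0.078·0.48 + 0.187·0.04 + 0.003·0.04 + 0.183·0.19
      = 0.02499 + 0.00256 + 0.03744 + 0.00748 + 0.00012 + 0.03477 = 0.10736

0.1074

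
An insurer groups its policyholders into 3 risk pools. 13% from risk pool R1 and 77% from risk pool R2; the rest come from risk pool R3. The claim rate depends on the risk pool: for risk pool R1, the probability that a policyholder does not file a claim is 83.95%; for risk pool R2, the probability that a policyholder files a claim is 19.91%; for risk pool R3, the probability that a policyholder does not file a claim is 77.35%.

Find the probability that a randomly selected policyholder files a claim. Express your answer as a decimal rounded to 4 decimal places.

0.1968

P(R3) = 1 − (0.13 + 0.77) = 0.1.
P(C|R1) = 1 − 0.8395 = 0.1605.
P(C|R3) = 1 − 0.7735 = 0.2265.
P(C) = P(C|R1)·P(R1) + P(C|R2)·P(R2) + P(C|R3)·P(R3)
      = 0.1605·0.13 + 0.1991·0.77 + 0.2265·0.1
      = 0.020865 + 0.153307 + 0.02265 = 0.196822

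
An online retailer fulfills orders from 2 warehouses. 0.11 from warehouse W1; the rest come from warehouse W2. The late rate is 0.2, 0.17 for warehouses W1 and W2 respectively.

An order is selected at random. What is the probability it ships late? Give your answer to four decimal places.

P(W2) = 1 − (0.11) = 0.89.
Using total probability over the partition,
P(L) = P(L|W1)·P(W1) + P(L|W2)·P(W2)
      = 0.2·0.11 + 0.17·0.89
      = 0.022 + 0.1513 = 0.1733

0.1733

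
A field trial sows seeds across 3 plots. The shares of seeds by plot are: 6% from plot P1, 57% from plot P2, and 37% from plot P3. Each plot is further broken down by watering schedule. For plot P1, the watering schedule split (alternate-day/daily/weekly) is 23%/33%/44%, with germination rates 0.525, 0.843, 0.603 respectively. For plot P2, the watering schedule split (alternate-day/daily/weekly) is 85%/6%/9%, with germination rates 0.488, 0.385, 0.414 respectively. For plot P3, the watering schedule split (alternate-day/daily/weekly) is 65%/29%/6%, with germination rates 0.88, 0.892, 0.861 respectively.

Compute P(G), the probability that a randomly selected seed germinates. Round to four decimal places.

P(G|P1) = 0.23·0.525 + 0.33·0.843 + 0.44·0.603 = 0.12075 + 0.27819 + 0.26532 = 0.66426
P(G|P2) = 0.85·0.488 + 0.06·0.385 + 0.09·0.414 = 0.4148 + 0.0231 + 0.03726 = 0.47516
P(G|P3) = 0.65·0.88 + 0.29·0.892 + 0.06·0.861 = 0.572 + 0.25868 + 0.05166 = 0.88234
Then overall,
P(G) = 0.06·0.66426 + 0.57·0.47516 + 0.37·0.88234
      = 0.0398556 + 0.2708412 + 0.3264658 = 0.6371626

0.6372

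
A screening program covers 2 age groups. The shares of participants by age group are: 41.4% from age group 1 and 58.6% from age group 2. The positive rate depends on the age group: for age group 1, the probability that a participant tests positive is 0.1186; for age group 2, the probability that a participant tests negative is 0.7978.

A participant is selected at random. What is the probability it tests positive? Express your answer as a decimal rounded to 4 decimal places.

P(T|2) = 1 − 0.7978 = 0.2022.
Summing over the partition,
P(T) = P(T|1)·P(1) + P(T|2)·P(2)
      = 0.1186·0.414 + 0.2022·0.586
      = 0.0491004 + 0.1184892 = 0.1675896

0.1676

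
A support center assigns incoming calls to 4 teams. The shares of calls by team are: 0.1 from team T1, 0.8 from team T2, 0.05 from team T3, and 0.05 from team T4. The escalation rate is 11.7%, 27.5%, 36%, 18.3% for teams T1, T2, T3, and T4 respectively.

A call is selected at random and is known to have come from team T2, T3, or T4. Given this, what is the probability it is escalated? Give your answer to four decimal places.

0.2746

Let S = {T2, T3, T4}.
P(S) = 0.8 + 0.05 + 0.05 = 0.9.
P(E ∩ S) = 0.275·0.8 + 0.36·0.05 + 0.183·0.05 = 0.22 + 0.018 + 0.00915 = 0.24715.
P(E | S) = 0.24715 / 0.9 = 0.274611…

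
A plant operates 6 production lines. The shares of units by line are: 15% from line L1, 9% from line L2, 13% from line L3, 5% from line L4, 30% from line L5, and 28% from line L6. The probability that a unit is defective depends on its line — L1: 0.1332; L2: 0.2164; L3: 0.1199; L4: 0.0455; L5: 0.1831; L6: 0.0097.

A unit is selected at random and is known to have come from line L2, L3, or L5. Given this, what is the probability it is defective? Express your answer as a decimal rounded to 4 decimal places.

Let S = {L2, L3, L5}.
P(S) = 0.09 + 0.13 + 0.3 = 0.52.
P(D ∩ S) = 0.2164·0.09 + 0.1199·0.13 + 0.1831·0.3 = 0.019476 + 0.015587 + 0.05493 = 0.089993.
P(D | S) = 0.089993 / 0.52 = 0.173063…

0.1731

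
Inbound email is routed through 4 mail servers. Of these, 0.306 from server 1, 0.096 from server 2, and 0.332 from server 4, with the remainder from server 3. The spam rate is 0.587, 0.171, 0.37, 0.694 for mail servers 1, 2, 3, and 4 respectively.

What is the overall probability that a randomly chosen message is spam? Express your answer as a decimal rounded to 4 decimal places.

P(S) ≈ 0.5249

P(3) = 1 − (0.306 + 0.096 + 0.332) = 0.266.
P(S) = P(S|1)·P(1) + P(S|2)·P(2) + P(S|3)·P(3) + P(S|4)·P(4)
      = 0.587·0.306 + 0.171·0.096 + 0.37·0.266 + 0.694·0.332
      = 0.179622 + 0.016416 + 0.09842 + 0.230408 = 0.524866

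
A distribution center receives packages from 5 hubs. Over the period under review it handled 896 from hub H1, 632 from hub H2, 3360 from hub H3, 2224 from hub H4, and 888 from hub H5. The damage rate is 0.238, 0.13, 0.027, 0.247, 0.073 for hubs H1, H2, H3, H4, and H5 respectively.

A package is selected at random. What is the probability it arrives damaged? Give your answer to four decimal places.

Total: 896 + 632 + 3360 + 2224 + 888 = 8000.
P(H1) = 896/8000 = 0.112. P(H2) = 632/8000 = 0.079. P(H3) = 3360/8000 = 0.42. P(H4) = 2224/8000 = 0.278. P(H5) = 888/8000 = 0.111.
By the law of total probability,
P(D) = P(D|H1)·P(H1) + P(D|H2)·P(H2) + P(D|H3)·P(H3) + P(D|H4)·P(H4) + P(D|H5)·P(H5)
      = 0.238·0.112 + 0.13·0.079 + 0.027·0.42 + 0.247·0.278 + 0.073·0.111
      = 0.026656 + 0.01027 + 0.01134 + 0.068666 + 0.008103 = 0.125035

0.1250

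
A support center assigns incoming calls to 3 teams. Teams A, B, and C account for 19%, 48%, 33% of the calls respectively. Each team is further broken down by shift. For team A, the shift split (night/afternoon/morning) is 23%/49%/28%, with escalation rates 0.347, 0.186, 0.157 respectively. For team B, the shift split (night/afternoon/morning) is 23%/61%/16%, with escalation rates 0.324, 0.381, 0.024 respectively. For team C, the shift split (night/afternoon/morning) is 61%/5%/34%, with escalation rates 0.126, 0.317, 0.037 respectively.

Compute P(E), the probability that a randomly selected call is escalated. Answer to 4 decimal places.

P(E|A) = 0.23·0.347 + 0.49·0.186 + 0.28·0.157 = 0.07981 + 0.09114 + 0.04396 = 0.21491
P(E|B) = 0.23·0.324 + 0.61·0.381 + 0.16·0.024 = 0.07452 + 0.23241 + 0.00384 = 0.31077
P(E|C) = 0.61·0.126 + 0.05·0.317 + 0.34·0.037 = 0.07686 + 0.01585 + 0.01258 = 0.10529
By total probability over the outer partition,
P(E) = 0.19·0.21491 + 0.48·0.31077 + 0.33·0.10529
      = 0.0408329 + 0.1491696 + 0.0347457 = 0.2247482

0.2247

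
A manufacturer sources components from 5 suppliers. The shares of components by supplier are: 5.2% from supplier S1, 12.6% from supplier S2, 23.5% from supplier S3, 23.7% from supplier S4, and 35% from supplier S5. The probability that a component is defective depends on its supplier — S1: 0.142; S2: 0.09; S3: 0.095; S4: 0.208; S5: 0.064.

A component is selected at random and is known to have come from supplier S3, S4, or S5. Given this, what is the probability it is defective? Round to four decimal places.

P(D|S) ≈ 0.1144

Let S = {S3, S4, S5}.
P(S) = 0.235 + 0.237 + 0.35 = 0.822.
P(D ∩ S) = 0.095·0.235 + 0.208·0.237 + 0.064·0.35 = 0.022325 + 0.049296 + 0.0224 = 0.094021.
P(D | S) = 0.094021 / 0.822 = 0.114381…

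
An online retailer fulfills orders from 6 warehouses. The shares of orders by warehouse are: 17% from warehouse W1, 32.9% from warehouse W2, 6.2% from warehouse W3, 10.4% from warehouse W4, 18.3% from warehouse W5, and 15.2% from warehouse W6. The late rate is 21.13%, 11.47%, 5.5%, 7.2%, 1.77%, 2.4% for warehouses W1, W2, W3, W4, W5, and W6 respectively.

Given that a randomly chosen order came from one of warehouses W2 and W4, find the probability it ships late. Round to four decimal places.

Let S = {W2, W4}.
P(S) = 0.329 + 0.104 = 0.433.
P(L ∩ S) = 0.1147·0.329 + 0.072·0.104 = 0.0377363 + 0.007488 = 0.0452243.
P(L | S) = 0.0452243 / 0.433 = 0.104444…

P(L|S) ≈ 0.1044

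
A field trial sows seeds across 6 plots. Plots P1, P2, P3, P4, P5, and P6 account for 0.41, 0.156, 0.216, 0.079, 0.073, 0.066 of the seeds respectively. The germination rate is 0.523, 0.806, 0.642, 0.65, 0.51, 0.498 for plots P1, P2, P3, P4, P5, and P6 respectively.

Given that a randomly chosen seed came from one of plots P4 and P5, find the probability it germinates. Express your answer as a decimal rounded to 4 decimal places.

0.5828

Let S = {P4, P5}.
P(S) = 0.079 + 0.073 = 0.152.
P(G ∩ S) = 0.65·0.079 + 0.51·0.073 = 0.05135 + 0.03723 = 0.08858.
P(G | S) = 0.08858 / 0.152 = 0.582763…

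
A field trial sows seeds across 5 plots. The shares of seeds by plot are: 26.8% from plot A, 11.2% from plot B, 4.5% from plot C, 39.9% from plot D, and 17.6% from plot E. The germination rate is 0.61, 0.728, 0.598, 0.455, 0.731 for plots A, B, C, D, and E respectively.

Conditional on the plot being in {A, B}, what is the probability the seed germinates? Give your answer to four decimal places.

P(G|S) ≈ 0.6448

Let S = {A, B}.
P(S) = 0.268 + 0.112 = 0.38.
P(G ∩ S) = 0.61·0.268 + 0.728·0.112 = 0.16348 + 0.081536 = 0.245016.
P(G | S) = 0.245016 / 0.38 = 0.644779…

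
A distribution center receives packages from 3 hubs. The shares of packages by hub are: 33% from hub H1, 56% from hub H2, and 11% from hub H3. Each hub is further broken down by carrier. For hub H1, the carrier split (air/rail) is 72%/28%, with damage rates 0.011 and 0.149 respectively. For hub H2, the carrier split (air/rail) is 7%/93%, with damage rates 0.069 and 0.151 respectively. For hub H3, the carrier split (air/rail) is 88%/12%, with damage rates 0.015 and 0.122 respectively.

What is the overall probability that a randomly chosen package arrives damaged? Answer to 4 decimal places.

P(D|H1) = 0.72·0.011 + 0.28·0.149 = 0.00792 + 0.04172 = 0.04964
P(D|H2) = 0.07·0.069 + 0.93·0.151 = 0.00483 + 0.14043 = 0.14526
P(D|H3) = 0.88·0.015 + 0.12·0.122 = 0.0132 + 0.01464 = 0.02784
Then overall,
P(D) = 0.33·0.04964 + 0.56·0.14526 + 0.11·0.02784
      = 0.0163812 + 0.0813456 + 0.0030624 = 0.1007892

0.1008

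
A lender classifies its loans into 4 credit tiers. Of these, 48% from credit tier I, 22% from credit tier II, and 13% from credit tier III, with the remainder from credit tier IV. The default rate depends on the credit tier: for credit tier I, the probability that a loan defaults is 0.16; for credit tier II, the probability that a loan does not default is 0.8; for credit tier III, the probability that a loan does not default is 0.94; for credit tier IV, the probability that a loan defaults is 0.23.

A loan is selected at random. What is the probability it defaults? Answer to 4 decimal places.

0.1677

P(IV) = 1 − (0.48 + 0.22 + 0.13) = 0.17.
P(D|II) = 1 − 0.8 = 0.2.
P(D|III) = 1 − 0.94 = 0.06.
P(D) = P(D|I)·P(I) + P(D|II)·P(II) + P(D|III)·P(III) + P(D|IV)·P(IV)
      = 0.16·0.48 + 0.2·0.22 + 0.06·0.13 + 0.23·0.17
      = 0.0768 + 0.044 + 0.0078 + 0.0391 = 0.1677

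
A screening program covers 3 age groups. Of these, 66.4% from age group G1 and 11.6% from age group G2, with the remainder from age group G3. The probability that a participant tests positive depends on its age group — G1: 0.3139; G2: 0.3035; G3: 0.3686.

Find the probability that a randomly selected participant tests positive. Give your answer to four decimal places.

P(G3) = 1 − (0.664 + 0.116) = 0.22.
P(T) = P(T|G1)·P(G1) + P(T|G2)·P(G2) + P(T|G3)·P(G3)
      = 0.3139·0.664 + 0.3035·0.116 + 0.3686·0.22
      = 0.2084296 + 0.035206 + 0.081092 = 0.3247276

P(T) ≈ 0.3247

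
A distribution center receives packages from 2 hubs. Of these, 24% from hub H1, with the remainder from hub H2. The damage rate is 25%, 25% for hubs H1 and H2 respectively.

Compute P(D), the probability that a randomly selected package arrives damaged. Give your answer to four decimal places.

P(H2) = 1 − (0.24) = 0.76.
Summing over the partition,
P(D) = P(D|H1)·P(H1) + P(D|H2)·P(H2)
      = 0.25·0.24 + 0.25·0.76
      = 0.06 + 0.19 = 0.25

P(D) ≈ 0.2500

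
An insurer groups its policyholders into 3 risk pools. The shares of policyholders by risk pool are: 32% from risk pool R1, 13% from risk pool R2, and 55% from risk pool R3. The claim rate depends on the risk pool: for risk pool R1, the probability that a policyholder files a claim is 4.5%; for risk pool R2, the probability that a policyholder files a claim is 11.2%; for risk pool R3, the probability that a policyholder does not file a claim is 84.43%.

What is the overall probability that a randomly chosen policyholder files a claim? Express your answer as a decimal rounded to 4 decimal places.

P(C|R3) = 1 − 0.8443 = 0.1557.
By the law of total probability,
P(C) = P(C|R1)·P(R1) + P(C|R2)·P(R2) + P(C|R3)·P(R3)
      = 0.045·0.32 + 0.112·0.13 + 0.1557·0.55
      = 0.0144 + 0.01456 + 0.085635 = 0.114595

0.1146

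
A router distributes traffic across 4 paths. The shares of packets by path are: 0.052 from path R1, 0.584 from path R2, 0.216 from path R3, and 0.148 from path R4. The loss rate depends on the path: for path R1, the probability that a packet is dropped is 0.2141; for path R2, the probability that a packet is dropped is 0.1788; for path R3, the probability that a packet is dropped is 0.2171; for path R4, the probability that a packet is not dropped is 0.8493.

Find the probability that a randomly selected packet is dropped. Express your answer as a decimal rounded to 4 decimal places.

P(L|R4) = 1 − 0.8493 = 0.1507.
P(L) = P(L|R1)·P(R1) + P(L|R2)·P(R2) + P(L|R3)·P(R3) + P(L|R4)·P(R4)
      = 0.2141·0.052 + 0.1788·0.584 + 0.2171·0.216 + 0.1507·0.148
      = 0.0111332 + 0.1044192 + 0.0468936 + 0.0223036 = 0.1847496

P(L) ≈ 0.1847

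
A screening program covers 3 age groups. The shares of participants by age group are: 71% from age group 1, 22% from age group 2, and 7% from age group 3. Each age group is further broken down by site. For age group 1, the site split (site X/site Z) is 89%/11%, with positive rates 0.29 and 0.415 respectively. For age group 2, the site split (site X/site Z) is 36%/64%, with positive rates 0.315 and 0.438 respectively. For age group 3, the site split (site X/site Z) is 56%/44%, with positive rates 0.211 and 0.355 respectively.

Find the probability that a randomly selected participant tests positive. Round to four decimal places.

0.3215

P(T|1) = 0.89·0.29 + 0.11·0.415 = 0.2581 + 0.04565 = 0.30375
P(T|2) = 0.36·0.315 + 0.64·0.438 = 0.1134 + 0.28032 = 0.39372
P(T|3) = 0.56·0.211 + 0.44·0.355 = 0.11816 + 0.1562 = 0.27436
By total probability over the outer partition,
P(T) = 0.71·0.30375 + 0.22·0.39372 + 0.07·0.27436
      = 0.2156625 + 0.0866184 + 0.0192052 = 0.3214861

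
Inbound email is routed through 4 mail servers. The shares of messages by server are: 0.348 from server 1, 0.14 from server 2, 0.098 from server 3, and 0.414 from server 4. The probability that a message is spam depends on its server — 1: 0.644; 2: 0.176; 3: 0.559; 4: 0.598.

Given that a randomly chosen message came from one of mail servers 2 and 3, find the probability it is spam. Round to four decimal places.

Let J = {2, 3}.
P(J) = 0.14 + 0.098 = 0.238.
P(S ∩ J) = 0.176·0.14 + 0.559·0.098 = 0.02464 + 0.054782 = 0.079422.
P(S | J) = 0.079422 / 0.238 = 0.333706…

P(S|J) ≈ 0.3337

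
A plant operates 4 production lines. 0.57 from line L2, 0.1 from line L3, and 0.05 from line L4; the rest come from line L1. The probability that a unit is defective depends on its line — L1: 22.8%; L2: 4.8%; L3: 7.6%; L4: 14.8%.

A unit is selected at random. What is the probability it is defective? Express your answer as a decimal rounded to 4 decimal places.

P(D) ≈ 0.1062

P(L1) = 1 − (0.57 + 0.1 + 0.05) = 0.28.
By the law of total probability,
P(D) = P(D|L1)·P(L1) + P(D|L2)·P(L2) + P(D|L3)·P(L3) + P(D|L4)·P(L4)
      = 0.228·0.28 + 0.048·0.57 + 0.076·0.1 + 0.148·0.05
      = 0.06384 + 0.02736 + 0.0076 + 0.0074 = 0.1062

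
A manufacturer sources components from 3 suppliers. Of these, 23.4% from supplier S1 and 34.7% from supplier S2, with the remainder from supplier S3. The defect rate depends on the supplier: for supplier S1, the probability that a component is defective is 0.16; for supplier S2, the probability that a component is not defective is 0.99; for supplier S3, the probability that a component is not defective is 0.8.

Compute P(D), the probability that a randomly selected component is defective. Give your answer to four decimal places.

P(S3) = 1 − (0.234 + 0.347) = 0.419.
P(D|S2) = 1 − 0.99 = 0.01.
P(D|S3) = 1 − 0.8 = 0.2.
Using total probability over the partition,
P(D) = P(D|S1)·P(S1) + P(D|S2)·P(S2) + P(D|S3)·P(S3)
      = 0.16·0.234 + 0.01·0.347 + 0.2·0.419
      = 0.03744 + 0.00347 + 0.0838 = 0.12471

P(D) ≈ 0.1247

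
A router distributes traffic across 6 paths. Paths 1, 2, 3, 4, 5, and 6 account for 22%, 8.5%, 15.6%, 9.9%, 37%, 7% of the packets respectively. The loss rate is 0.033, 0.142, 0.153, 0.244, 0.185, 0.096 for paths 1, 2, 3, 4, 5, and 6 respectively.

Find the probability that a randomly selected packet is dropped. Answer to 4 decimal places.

By the law of total probability,
P(L) = P(L|1)·P(1) + P(L|2)·P(2) + P(L|3)·P(3) + P(L|4)·P(4) + P(L|5)·P(5) + P(L|6)·P(6)
      = 0.033·0.22 + 0.142·0.085 + 0.153·0.156 + 0.244·0.099 + 0.185·0.37 + 0.096·0.07
      = 0.00726 + 0.01207 + 0.023868 + 0.024156 + 0.06845 + 0.00672 = 0.142524

P(L) ≈ 0.1425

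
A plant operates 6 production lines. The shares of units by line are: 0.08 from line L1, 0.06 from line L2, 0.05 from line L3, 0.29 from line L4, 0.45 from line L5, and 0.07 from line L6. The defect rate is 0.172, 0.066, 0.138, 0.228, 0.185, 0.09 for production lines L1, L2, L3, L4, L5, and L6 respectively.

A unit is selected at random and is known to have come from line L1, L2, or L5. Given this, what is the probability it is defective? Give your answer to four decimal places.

Let S = {L1, L2, L5}.
P(S) = 0.08 + 0.06 + 0.45 = 0.59.
P(D ∩ S) = 0.172·0.08 + 0.066·0.06 + 0.185·0.45 = 0.01376 + 0.00396 + 0.08325 = 0.10097.
P(D | S) = 0.10097 / 0.59 = 0.171136…

0.1711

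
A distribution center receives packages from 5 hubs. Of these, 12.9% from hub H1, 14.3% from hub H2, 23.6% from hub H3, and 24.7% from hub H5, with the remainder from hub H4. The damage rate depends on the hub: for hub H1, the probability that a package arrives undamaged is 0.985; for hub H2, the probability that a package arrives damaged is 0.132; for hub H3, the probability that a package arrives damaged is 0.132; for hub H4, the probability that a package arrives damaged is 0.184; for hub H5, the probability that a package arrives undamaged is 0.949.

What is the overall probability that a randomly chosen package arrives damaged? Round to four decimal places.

P(D) ≈ 0.1096

P(H4) = 1 − (0.129 + 0.143 + 0.236 + 0.247) = 0.245.
P(D|H1) = 1 − 0.985 = 0.015.
P(D|H5) = 1 − 0.949 = 0.051.
Summing over the partition,
P(D) = P(D|H1)·P(H1) + P(D|H2)·P(H2) + P(D|H3)·P(H3) + P(D|H4)·P(H4) + P(D|H5)·P(H5)
      = 0.015·0.129 + 0.132·0.143 + 0.132·0.236 + 0.184·0.245 + 0.051·0.247
      = 0.001935 + 0.018876 + 0.031152 + 0.04508 + 0.012597 = 0.10964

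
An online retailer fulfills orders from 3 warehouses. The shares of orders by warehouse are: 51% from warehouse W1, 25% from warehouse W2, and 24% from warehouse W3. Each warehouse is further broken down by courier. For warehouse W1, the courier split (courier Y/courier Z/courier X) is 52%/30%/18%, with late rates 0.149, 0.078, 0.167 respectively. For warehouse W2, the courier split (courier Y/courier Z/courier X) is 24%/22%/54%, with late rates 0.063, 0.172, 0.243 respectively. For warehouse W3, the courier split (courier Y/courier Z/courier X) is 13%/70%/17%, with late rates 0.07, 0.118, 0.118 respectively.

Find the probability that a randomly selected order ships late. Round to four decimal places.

P(L|W1) = 0.52·0.149 + 0.3·0.078 + 0.18·0.167 = 0.07748 + 0.0234 + 0.03006 = 0.13094
P(L|W2) = 0.24·0.063 + 0.22·0.172 + 0.54·0.243 = 0.01512 + 0.03784 + 0.13122 = 0.18418
P(L|W3) = 0.13·0.07 + 0.7·0.118 + 0.17·0.118 = 0.0091 + 0.0826 + 0.02006 = 0.11176
Then overall,
P(L) = 0.51·0.13094 + 0.25·0.18418 + 0.24·0.11176
      = 0.0667794 + 0.046045 + 0.0268224 = 0.1396468

0.1396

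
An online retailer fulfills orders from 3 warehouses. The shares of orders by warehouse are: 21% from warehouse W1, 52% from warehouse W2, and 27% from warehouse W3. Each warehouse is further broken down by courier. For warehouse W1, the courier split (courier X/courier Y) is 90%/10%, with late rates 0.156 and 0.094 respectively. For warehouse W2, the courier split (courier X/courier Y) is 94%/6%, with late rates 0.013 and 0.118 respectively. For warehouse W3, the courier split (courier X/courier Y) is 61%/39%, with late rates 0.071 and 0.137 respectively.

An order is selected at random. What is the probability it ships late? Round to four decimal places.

0.0676

P(L|W1) = 0.9·0.156 + 0.1·0.094 = 0.1404 + 0.0094 = 0.1498
P(L|W2) = 0.94·0.013 + 0.06·0.118 = 0.01222 + 0.00708 = 0.0193
P(L|W3) = 0.61·0.071 + 0.39·0.137 = 0.04331 + 0.05343 = 0.09674
By total probability over the outer partition,
P(L) = 0.21·0.1498 + 0.52·0.0193 + 0.27·0.09674
      = 0.031458 + 0.010036 + 0.0261198 = 0.0676138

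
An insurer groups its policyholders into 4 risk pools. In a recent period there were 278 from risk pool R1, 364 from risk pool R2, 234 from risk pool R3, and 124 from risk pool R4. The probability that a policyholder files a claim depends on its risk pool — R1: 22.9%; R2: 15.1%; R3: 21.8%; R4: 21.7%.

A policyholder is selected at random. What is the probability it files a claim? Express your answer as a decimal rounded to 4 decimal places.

Total: 278 + 364 + 234 + 124 = 1000.
P(R1) = 278/1000 = 0.278. P(R2) = 364/1000 = 0.364. P(R3) = 234/1000 = 0.234. P(R4) = 124/1000 = 0.124.
By the law of total probability,
P(C) = P(C|R1)·P(R1) + P(C|R2)·P(R2) + P(C|R3)·P(R3) + P(C|R4)·P(R4)
      = 0.229·0.278 + 0.151·0.364 + 0.218·0.234 + 0.217·0.124
      = 0.063662 + 0.054964 + 0.051012 + 0.026908 = 0.196546

P(C) ≈ 0.1965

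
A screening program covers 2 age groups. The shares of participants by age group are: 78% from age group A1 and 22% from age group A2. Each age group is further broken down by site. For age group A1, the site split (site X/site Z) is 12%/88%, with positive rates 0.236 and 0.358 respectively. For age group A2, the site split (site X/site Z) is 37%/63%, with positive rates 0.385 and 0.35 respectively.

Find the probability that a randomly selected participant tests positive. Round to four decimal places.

0.3477

P(T|A1) = 0.12·0.236 + 0.88·0.358 = 0.02832 + 0.31504 = 0.34336
P(T|A2) = 0.37·0.385 + 0.63·0.35 = 0.14245 + 0.2205 = 0.36295
Then overall,
P(T) = 0.78·0.34336 + 0.22·0.36295
      = 0.2678208 + 0.079849 = 0.3476698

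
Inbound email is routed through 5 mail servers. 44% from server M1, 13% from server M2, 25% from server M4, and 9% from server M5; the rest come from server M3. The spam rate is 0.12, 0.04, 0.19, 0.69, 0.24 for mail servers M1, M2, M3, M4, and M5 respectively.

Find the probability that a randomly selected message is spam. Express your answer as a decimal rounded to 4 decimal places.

P(S) ≈ 0.2692

P(M3) = 1 − (0.44 + 0.13 + 0.25 + 0.09) = 0.09.
By the law of total probability,
P(S) = P(S|M1)·P(M1) + P(S|M2)·P(M2) + P(S|M3)·P(M3) + P(S|M4)·P(M4) + P(S|M5)·P(M5)
      = 0.12·0.44 + 0.04·0.13 + 0.19·0.09 + 0.69·0.25 + 0.24·0.09
      = 0.0528 + 0.0052 + 0.0171 + 0.1725 + 0.0216 = 0.2692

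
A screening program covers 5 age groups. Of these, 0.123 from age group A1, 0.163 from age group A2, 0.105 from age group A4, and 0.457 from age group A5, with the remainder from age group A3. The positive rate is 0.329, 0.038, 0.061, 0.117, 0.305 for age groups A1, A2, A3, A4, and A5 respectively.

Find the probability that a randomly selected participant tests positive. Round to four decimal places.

P(A3) = 1 − (0.123 + 0.163 + 0.105 + 0.457) = 0.152.
P(T) = P(T|A1)·P(A1) + P(T|A2)·P(A2) + P(T|A3)·P(A3) + P(T|A4)·P(A4) + P(T|A5)·P(A5)
      = 0.329·0.123 + 0.038·0.163 + 0.061·0.152 + 0.117·0.105 + 0.305·0.457
      = 0.040467 + 0.006194 + 0.009272 + 0.012285 + 0.139385 = 0.207603

P(T) ≈ 0.2076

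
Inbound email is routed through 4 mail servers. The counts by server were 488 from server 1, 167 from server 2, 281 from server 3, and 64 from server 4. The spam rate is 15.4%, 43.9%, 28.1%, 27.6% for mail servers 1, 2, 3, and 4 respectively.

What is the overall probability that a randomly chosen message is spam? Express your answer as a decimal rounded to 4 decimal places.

Total: 488 + 167 + 281 + 64 = 1000.
P(1) = 488/1000 = 0.488. P(2) = 167/1000 = 0.167. P(3) = 281/1000 = 0.281. P(4) = 64/1000 = 0.064.
P(S) = P(S|1)·P(1) + P(S|2)·P(2) + P(S|3)·P(3) + P(S|4)·P(4)
      = 0.154·0.488 + 0.439·0.167 + 0.281·0.281 + 0.276·0.064
      = 0.075152 + 0.073313 + 0.078961 + 0.017664 = 0.24509

0.2451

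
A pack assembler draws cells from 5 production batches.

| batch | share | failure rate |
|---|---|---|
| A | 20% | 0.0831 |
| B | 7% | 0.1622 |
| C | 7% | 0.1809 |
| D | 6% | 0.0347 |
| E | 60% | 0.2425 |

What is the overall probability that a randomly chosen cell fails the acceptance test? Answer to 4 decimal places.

By the law of total probability,
P(F) = P(F|A)·P(A) + P(F|B)·P(B) + P(F|C)·P(C) + P(F|D)·P(D) + P(F|E)·P(E)
      = 0.0831·0.2 + 0.1622·0.07 + 0.1809·0.07 + 0.0347·0.06 + 0.2425·0.6
      = 0.01662 + 0.011354 + 0.012663 + 0.002082 + 0.1455 = 0.188219

0.1882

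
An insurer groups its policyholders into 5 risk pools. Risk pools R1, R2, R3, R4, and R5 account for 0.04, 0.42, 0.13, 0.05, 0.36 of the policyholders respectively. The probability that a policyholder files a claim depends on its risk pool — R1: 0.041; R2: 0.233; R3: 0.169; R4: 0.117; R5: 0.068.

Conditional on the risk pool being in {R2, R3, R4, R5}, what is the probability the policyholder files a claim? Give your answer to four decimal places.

P(C|S) ≈ 0.1564

Let S = {R2, R3, R4, R5}.
P(S) = 0.42 + 0.13 + 0.05 + 0.36 = 0.96.
P(C ∩ S) = 0.233·0.42 + 0.169·0.13 + 0.117·0.05 + 0.068·0.36 = 0.09786 + 0.02197 + 0.00585 + 0.02448 = 0.15016.
P(C | S) = 0.15016 / 0.96 = 0.156417…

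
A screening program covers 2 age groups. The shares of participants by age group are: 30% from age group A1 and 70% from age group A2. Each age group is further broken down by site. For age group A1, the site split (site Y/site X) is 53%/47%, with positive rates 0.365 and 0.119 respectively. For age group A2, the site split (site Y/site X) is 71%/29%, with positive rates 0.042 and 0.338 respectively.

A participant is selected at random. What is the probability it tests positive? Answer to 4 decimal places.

P(T) ≈ 0.1643

P(T|A1) = 0.53·0.365 + 0.47·0.119 = 0.19345 + 0.05593 = 0.24938
P(T|A2) = 0.71·0.042 + 0.29·0.338 = 0.02982 + 0.09802 = 0.12784
Then overall,
P(T) = 0.3·0.24938 + 0.7·0.12784
      = 0.074814 + 0.089488 = 0.164302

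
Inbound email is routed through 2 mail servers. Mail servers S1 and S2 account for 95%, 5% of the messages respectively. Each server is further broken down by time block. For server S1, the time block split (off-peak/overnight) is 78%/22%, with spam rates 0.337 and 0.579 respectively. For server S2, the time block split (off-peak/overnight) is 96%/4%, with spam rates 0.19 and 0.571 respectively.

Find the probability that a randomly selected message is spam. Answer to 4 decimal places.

P(S) ≈ 0.3810

P(S|S1) = 0.78·0.337 + 0.22·0.579 = 0.26286 + 0.12738 = 0.39024
P(S|S2) = 0.96·0.19 + 0.04·0.571 = 0.1824 + 0.02284 = 0.20524
By total probability over the outer partition,
P(S) = 0.95·0.39024 + 0.05·0.20524
      = 0.370728 + 0.010262 = 0.38099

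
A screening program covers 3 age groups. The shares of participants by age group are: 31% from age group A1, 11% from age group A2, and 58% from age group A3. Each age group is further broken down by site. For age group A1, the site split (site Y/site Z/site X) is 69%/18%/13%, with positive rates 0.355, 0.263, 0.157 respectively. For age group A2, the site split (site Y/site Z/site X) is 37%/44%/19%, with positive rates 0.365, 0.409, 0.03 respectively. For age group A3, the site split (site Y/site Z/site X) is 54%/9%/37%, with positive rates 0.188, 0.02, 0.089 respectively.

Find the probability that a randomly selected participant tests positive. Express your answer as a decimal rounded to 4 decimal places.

P(T|A1) = 0.69·0.355 + 0.18·0.263 + 0.13·0.157 = 0.24495 + 0.04734 + 0.02041 = 0.3127
P(T|A2) = 0.37·0.365 + 0.44·0.409 + 0.19·0.03 = 0.13505 + 0.17996 + 0.0057 = 0.32071
P(T|A3) = 0.54·0.188 + 0.09·0.02 + 0.37·0.089 = 0.10152 + 0.0018 + 0.03293 = 0.13625
Then overall,
P(T) = 0.31·0.3127 + 0.11·0.32071 + 0.58·0.13625
      = 0.096937 + 0.0352781 + 0.079025 = 0.2112401

P(T) ≈ 0.2112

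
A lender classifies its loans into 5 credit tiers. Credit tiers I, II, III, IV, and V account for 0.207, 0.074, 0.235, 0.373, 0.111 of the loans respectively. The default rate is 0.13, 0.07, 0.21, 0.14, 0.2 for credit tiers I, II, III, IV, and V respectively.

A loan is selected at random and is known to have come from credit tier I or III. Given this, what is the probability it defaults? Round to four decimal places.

Let S = {I, III}.
P(S) = 0.207 + 0.235 = 0.442.
P(D ∩ S) = 0.13·0.207 + 0.21·0.235 = 0.02691 + 0.04935 = 0.07626.
P(D | S) = 0.07626 / 0.442 = 0.172534…

0.1725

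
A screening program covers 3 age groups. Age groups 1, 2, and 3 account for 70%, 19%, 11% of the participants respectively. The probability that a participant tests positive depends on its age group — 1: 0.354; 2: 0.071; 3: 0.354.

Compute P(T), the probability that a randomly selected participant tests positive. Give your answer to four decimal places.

P(T) ≈ 0.3002

Using total probability over the partition,
P(T) = P(T|1)·P(1) + P(T|2)·P(2) + P(T|3)·P(3)
      = 0.354·0.7 + 0.071·0.19 + 0.354·0.11
      = 0.2478 + 0.01349 + 0.03894 = 0.30023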